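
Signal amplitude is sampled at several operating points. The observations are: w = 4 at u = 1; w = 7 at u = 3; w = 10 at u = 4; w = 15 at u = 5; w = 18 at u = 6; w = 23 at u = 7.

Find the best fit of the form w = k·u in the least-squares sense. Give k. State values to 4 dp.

XᵀX·[k]ᵀ = Xᵀw reads: 136·k = 409.
Hence k = 409 / 136 ≈ 3.00735.

k = 3.0074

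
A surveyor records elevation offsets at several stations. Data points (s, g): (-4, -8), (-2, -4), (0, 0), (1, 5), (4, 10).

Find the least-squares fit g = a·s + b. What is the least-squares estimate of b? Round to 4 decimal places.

Compute the Gram sums: Σs·s = 37, Σs = -1, Σ1 = 5.
Moment sums: Σs·g = 85, Σg = 3.
Determinant 37·5 − (-1)² = 184.
a = (85·5 − (-1)·3)/184 = 107/46; b = (37·3 − (-1)·85)/184 = 49/46.

b = 1.0652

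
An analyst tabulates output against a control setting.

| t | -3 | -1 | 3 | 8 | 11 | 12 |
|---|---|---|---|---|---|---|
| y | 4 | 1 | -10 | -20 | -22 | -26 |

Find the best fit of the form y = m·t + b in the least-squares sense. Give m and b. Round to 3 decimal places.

From the data, Σt·t = 348, Σt = 30, Σ1 = 6.
Moment sums: Σt·y = -757, Σy = -73.
So AᵀA·[m, b]ᵀ = Aᵀy: [[348, 30]; [30, 6]]·[m, b]ᵀ = [-757, -73]ᵀ.
Determinant 348·6 − 30² = 1188.
m = ((-757)·6 − 30·(-73))/1188 = -196/99; b = (348·(-73) − 30·(-757))/1188 = -449/198.

m = -1.980, b = -2.268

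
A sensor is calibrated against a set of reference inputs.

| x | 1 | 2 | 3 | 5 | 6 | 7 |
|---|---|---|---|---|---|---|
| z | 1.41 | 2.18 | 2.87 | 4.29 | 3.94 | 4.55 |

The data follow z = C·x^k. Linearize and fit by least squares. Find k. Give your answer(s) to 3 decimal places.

Taking logs, ln z = k·ln x + ln C, so regress ln z on ln x.
Sums: Σln x = 7.1389, Σ(ln x)² = 11.2747, Σln z = 6.5198, Σln x·ln z = 9.4474.
Normal system: [[11.2747, 7.1389]; [7.1389, 6]]·[k, ln C]ᵀ = [9.4474, 6.5198]ᵀ.
Δ = 11.2747·6 − (7.1389)² = 16.6845; k = (9.4474·6 − 7.1389·6.5198)/16.6845 = 0.60776, ln C = (11.2747·6.5198 − 7.1389·9.4474)/16.6845 = 0.36351.

k = 0.608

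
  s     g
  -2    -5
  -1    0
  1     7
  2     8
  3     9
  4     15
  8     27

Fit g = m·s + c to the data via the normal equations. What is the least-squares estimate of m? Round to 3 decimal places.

m = 3.071

MᵀM·[m, c]ᵀ = Mᵀg reads: 99·m + 15·c = 336;  15·m + 7·c = 61.
(Σs·s = 99, Σs = 15, Σ1 = 7, Σs·g = 336, Σg = 61.)
det = 99·7 − 15² = 468.
m = (336·7 − 15·61)/468 = 479/156; c = (99·61 − 15·336)/468 = 111/52.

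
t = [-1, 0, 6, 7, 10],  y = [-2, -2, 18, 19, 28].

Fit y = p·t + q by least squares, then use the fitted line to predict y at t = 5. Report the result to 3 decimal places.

Compute the Gram sums: Σt·t = 186, Σt = 22, Σ1 = 5.
For Mᵀy: Σt·y = 523, Σy = 61.
Determinant 186·5 − 22² = 446.
p = (523·5 − 22·61)/446 = 1273/446; q = (186·61 − 22·523)/446 = -80/223.
At t = 5: ŷ = (1273/446)·(5) + (-80/223)·(1) = 6205/446.

ŷ = 13.913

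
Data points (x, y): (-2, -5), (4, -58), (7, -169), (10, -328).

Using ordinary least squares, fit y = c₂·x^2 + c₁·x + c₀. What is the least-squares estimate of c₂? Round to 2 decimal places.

With design matrix A, AᵀA = [[12673, 1399, 169]; [1399, 169, 19]; [169, 19, 4]] and Aᵀy = [-42029, -4685, -560]ᵀ.
Inverting the 3×3 Gram matrix, [c₂, c₁, c₀]ᵀ = [-1181/396, -1241/396, 8/9]ᵀ.

c₂ = -2.98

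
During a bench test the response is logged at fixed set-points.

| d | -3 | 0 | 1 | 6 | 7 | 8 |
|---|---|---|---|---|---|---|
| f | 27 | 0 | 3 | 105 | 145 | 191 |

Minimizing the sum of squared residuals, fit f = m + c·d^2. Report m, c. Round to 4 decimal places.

From the data, Σ1 = 6, Σd^2 = 159, Σd^2·d^2 = 7875.
For Aᵀf: Σf = 471, Σd^2·f = 23355.
Normal equations: [[6, 159]; [159, 7875]]·[m, c]ᵀ = [471, 23355]ᵀ.
Δ = 6·7875 − 159² = 21969.
m = (471·7875 − 159·23355)/21969 = -480/2441; c = (6·23355 − 159·471)/21969 = 7249/2441.

m = -0.1966, c = 2.9697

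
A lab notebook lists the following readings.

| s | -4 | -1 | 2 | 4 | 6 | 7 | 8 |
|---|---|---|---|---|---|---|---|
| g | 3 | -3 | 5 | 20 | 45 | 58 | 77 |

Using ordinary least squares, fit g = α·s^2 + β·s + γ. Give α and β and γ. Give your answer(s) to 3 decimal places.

The normal system MᵀM·[α, β, γ]ᵀ = Mᵀg is [[8322, 1078, 186]; [1078, 186, 22]; [186, 22, 7]]·[α, β, γ]ᵀ = [9775, 1373, 205]ᵀ.
Solving the 3×3 system (Gaussian elimination) gives α = 127901/132538, β = 143219/66269, γ = -208638/66269.

α = 0.965, β = 2.161, γ = -3.148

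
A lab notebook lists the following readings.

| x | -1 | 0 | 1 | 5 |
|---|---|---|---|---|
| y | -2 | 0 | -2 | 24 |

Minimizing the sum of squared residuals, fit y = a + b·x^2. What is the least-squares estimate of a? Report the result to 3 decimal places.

a = -1.997

Entries of AᵀA: Σ1 = 4, Σx^2 = 27, Σx^2·x^2 = 627.
For Aᵀy: Σy = 20, Σx^2·y = 596.
So AᵀA·[a, b]ᵀ = Aᵀy: [[4, 27]; [27, 627]]·[a, b]ᵀ = [20, 596]ᵀ.
det = 4·627 − 27² = 1779.
a = (20·627 − 27·596)/1779 = -1184/593; b = (4·596 − 27·20)/1779 = 1844/1779.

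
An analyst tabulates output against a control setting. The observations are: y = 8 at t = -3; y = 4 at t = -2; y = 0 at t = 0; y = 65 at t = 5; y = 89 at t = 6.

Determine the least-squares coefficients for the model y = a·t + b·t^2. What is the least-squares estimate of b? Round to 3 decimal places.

Compute the Gram sums: Σt·t = 74, Σt·t^2 = 306, Σt^2·t^2 = 2018.
Right-hand side: Σt·y = 827, Σt^2·y = 4917.
MᵀM·[a, b]ᵀ = Mᵀy becomes [[74, 306]; [306, 2018]]·[a, b]ᵀ = [827, 4917]ᵀ.
Determinant 74·2018 − 306² = 55696.
a = (827·2018 − 306·4917)/55696 = 41071/13924; b = (74·4917 − 306·827)/55696 = 27699/13924.

b = 1.989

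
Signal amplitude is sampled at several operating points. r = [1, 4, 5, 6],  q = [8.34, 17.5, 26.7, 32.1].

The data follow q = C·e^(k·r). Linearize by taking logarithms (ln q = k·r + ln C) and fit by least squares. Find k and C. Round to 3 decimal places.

Let Y = ln q. Fitting Y = k·r + ln C by least squares:
Over the data: Σr = 16.0000, Σ(r)² = 78.0000, Σln q = 11.7368, Σr·ln q = 50.8063.
Normal system: [[78.0000, 16.0000]; [16.0000, 4]]·[k, ln C]ᵀ = [50.8063, 11.7368]ᵀ.
Slope k = (n·Σr·ln q − Σr·Σln q)/(n·Σ(r)² − (Σr)²) = (4·50.8063 − 16.0000·11.7368)/56.0000 = 0.27566; ln C = (Σln q − k·Σr)/n = 1.83157, so C = exp(1.83157) = 6.24369.

k = 0.276, C = 6.244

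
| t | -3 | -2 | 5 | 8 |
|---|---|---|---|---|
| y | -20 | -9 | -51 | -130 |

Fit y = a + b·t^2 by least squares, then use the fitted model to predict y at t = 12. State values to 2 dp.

Setting ∂/∂a … = 0 gives: 4·a + 102·b = -210;  102·a + 4818·b = -9811.
Δ = 4·4818 − 102² = 8868.
a = ((-210)·4818 − 102·(-9811))/8868 = -1843/1478; b = (4·(-9811) − 102·(-210))/8868 = -4456/2217.
At t = 12: ŷ = (-1843/1478)·(1) + (-4456/2217)·(144) = -429619/1478.

ŷ = -290.68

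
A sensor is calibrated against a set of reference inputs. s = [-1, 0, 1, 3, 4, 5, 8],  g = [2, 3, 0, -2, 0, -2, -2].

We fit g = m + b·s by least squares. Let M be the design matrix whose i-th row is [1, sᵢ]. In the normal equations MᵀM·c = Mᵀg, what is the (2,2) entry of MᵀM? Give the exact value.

Row 2 ↔ basis s, column 2 ↔ basis s, so (MᵀM)_{2,2} = Σᵢ (s)·(s) = (-1)·(-1) + (0)·(0) + (1)·(1) + (3)·(3) + (4)·(4) + (5)·(5) + (8)·(8) = 116.

116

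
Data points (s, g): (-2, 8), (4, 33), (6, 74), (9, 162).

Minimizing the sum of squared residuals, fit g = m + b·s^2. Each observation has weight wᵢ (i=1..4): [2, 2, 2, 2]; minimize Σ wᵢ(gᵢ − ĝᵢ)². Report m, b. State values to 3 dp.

Forming XᵀWX = [[8, 274]; [274, 16258]] and XᵀWg = [554, 32692]ᵀ gives XᵀWX·[m, b]ᵀ = XᵀWg.
det = 8·16258 − 274² = 54988.
m = (554·16258 − 274·32692)/54988 = 209/233; b = (8·32692 − 274·554)/54988 = 465/233.

m = 0.897, b = 1.996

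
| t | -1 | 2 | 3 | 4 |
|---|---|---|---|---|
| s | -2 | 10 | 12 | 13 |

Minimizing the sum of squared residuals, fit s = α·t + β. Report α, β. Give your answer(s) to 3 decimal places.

α = 3.143, β = 1.964

Compute the Gram sums: Σt·t = 30, Σt = 8, Σ1 = 4.
And Σt·s = 110, Σs = 33.
So AᵀA·[α, β]ᵀ = Aᵀs: [[30, 8]; [8, 4]]·[α, β]ᵀ = [110, 33]ᵀ.
Determinant 30·4 − 8² = 56.
α = (110·4 − 8·33)/56 = 22/7; β = (30·33 − 8·110)/56 = 55/28.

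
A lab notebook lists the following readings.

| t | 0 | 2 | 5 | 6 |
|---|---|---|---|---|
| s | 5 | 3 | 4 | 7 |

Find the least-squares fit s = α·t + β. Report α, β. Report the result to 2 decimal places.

α = 0.27, β = 3.86

Forming XᵀX = [[65, 13]; [13, 4]] and Xᵀs = [68, 19]ᵀ gives XᵀX·[α, β]ᵀ = Xᵀs.
Eliminating β: 4·(row 1) − 13·(row 2) gives 91·α = 4·68 − 13·19 = 25, so α = 25/91.
Then β = (19 − 13·(25/91))/4 = 27/7.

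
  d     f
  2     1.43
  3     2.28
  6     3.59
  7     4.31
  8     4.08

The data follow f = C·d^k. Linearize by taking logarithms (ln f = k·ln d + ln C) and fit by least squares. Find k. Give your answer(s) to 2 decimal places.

Linearized form: ln f = k·ln d + ln C. From the 5 transformed points,
Over the data: Σln d = 7.6089, Σ(ln d)² = 13.0084, Σln f = 5.3270, Σln d·ln f = 9.2103.
Normal system: [[13.0084, 7.6089]; [7.6089, 5]]·[k, ln C]ᵀ = [9.2103, 5.3270]ᵀ.
Solving (det = 7.1473): k = 0.77212, ln C = -0.10958.

k = 0.77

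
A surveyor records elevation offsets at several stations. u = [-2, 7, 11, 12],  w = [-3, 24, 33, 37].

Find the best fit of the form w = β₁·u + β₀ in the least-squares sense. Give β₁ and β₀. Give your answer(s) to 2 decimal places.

Normal-equation sums: Σu·u = 318, Σu = 28, Σ1 = 4.
And Σu·w = 981, Σw = 91.
So XᵀX·[β₁, β₀]ᵀ = Xᵀw: [[318, 28]; [28, 4]]·[β₁, β₀]ᵀ = [981, 91]ᵀ.
Eliminating β₀: 4·(row 1) − 28·(row 2) gives 488·β₁ = 4·981 − 28·91 = 1376, so β₁ = 172/61.
Then β₀ = (91 − 28·(172/61))/4 = 735/244.

β₁ = 2.82, β₀ = 3.01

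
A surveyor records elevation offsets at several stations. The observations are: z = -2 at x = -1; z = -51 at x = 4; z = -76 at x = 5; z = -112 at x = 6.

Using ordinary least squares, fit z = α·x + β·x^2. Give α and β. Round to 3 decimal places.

Entries of MᵀM: Σx·x = 78, Σx·x^2 = 404, Σx^2·x^2 = 2178.
Right-hand side: Σx·z = -1254, Σx^2·z = -6750.
So MᵀM·[α, β]ᵀ = Mᵀz: [[78, 404]; [404, 2178]]·[α, β]ᵀ = [-1254, -6750]ᵀ.
det = 78·2178 − 404² = 6668.
α = ((-1254)·2178 − 404·(-6750))/6668 = -1053/1667; β = (78·(-6750) − 404·(-1254))/6668 = -4971/1667.

α = -0.632, β = -2.982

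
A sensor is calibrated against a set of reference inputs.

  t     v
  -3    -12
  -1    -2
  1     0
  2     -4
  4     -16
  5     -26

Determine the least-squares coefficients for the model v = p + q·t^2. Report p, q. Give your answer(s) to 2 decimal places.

p = -0.37, q = -1.03

Compute the Gram sums: Σ1 = 6, Σt^2 = 56, Σt^2·t^2 = 980.
Moment sums: Σv = -60, Σt^2·v = -1032.
Determinant 6·980 − 56² = 2744.
p = ((-60)·980 − 56·(-1032))/2744 = -18/49; q = (6·(-1032) − 56·(-60))/2744 = -354/343.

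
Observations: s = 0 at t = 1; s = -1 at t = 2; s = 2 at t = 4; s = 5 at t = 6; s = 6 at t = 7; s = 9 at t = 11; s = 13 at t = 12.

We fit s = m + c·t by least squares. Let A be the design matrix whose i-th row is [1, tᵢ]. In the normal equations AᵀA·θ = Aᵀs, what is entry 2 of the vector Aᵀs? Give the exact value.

333

Entry 2 ↔ basis t, so (Aᵀs)_{2} = Σᵢ (t)·sᵢ = (1)·(0) + (2)·(-1) + (4)·(2) + (6)·(5) + (7)·(6) + (11)·(9) + (12)·(13) = 333.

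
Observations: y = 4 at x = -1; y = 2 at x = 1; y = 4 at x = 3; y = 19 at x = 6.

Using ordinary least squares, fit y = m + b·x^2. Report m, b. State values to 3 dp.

m = 1.775, b = 0.466

Compute the Gram sums: Σ1 = 4, Σx^2 = 47, Σx^2·x^2 = 1379.
Right-hand side: Σy = 29, Σx^2·y = 726.
Δ = 4·1379 − 47² = 3307.
m = (29·1379 − 47·726)/3307 = 5869/3307; b = (4·726 − 47·29)/3307 = 1541/3307.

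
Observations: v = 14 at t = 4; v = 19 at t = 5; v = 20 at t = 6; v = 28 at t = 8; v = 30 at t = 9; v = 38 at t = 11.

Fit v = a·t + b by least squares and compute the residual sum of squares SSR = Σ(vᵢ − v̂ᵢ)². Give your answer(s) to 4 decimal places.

SSR = 4.0670

From the data, Σt·t = 343, Σt = 43, Σ1 = 6.
Right-hand side: Σt·v = 1183, Σv = 149.
Δ = 343·6 − 43² = 209.
a = (1183·6 − 43·149)/209 = 691/209; b = (343·149 − 43·1183)/209 = 238/209.
Residuals: -4/11, 278/209, -204/209, 86/209, -17/19, 103/209; SSR = 850/209.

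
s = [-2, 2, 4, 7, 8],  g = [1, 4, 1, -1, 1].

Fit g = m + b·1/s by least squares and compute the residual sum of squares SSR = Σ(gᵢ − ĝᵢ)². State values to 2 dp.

The normal system AᵀA·[m, b]ᵀ = Aᵀg is [[5, 29/56]; [29/56, 1877/3136]]·[m, b]ᵀ = [6, 97/56]ᵀ.
Determinant 5·(1877/3136) − (29/56)² = 267/98.
m = (6·(1877/3136) − (29/56)·(97/56))/(267/98) = 8449/8544; b = (5·(97/56) − (29/56)·6)/(267/98) = 2177/1068.
Residuals: 8803/8544, 5673/2848, -4259/8544, -19481/8544, -347/1424; SSR = 90019/8544.

SSR = 10.54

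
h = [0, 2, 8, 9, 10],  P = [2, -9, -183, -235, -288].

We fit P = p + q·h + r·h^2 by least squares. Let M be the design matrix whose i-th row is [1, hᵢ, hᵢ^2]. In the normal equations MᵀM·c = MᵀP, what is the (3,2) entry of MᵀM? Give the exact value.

Row 3 ↔ basis h^2, column 2 ↔ basis h, so (MᵀM)_{3,2} = Σᵢ (h^2)·(h) = (0)·(0) + (4)·(2) + (64)·(8) + (81)·(9) + (100)·(10) = 2249.

2249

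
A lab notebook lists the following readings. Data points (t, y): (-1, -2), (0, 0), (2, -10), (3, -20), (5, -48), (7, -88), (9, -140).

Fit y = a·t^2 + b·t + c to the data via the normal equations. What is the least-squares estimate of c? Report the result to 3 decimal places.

Sums needed: Σt^2·t^2 = 9685, Σt^2·t = 1231, Σt^2 = 169, Σt·t = 169, Σt = 25, Σ1 = 7.
Right-hand side: Σt^2·y = -17074, Σt·y = -2194, Σy = -308.
Normal equations: [[9685, 1231, 169]; [1231, 169, 25]; [169, 25, 7]]·[a, b, c]ᵀ = [-17074, -2194, -308]ᵀ.
Solving the 3×3 system (Gaussian elimination) gives a = -5307/3443, b = -49325/30987, c = -34132/30987.

c = -1.101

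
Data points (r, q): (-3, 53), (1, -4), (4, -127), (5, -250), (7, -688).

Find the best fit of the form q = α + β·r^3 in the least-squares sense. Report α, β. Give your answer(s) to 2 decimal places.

α = -0.58, β = -2.00

Setting ∂/∂α … = 0 gives: 5·α + 506·β = -1016;  506·α + 138100·β = -276797.
(Σ1 = 5, Σr^3 = 506, Σr^3·r^3 = 138100, Σq = -1016, Σr^3·q = -276797.)
Determinant 5·138100 − 506² = 434464.
α = ((-1016)·138100 − 506·(-276797))/434464 = -125159/217232; β = (5·(-276797) − 506·(-1016))/434464 = -869889/434464.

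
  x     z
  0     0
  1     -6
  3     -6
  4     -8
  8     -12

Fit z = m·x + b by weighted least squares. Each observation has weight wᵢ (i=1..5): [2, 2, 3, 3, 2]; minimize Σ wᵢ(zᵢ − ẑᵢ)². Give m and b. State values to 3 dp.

m = -1.284, b = -2.326

Forming AᵀWA = [[205, 39]; [39, 12]] and AᵀWz = [-354, -78]ᵀ gives AᵀWA·[m, b]ᵀ = AᵀWz.
Determinant 205·12 − 39² = 939.
m = ((-354)·12 − 39·(-78))/939 = -402/313; b = (205·(-78) − 39·(-354))/939 = -728/313.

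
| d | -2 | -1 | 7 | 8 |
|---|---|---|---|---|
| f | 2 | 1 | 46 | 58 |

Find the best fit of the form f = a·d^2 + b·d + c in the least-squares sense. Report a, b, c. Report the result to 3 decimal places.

a = 0.722, b = 1.276, c = 1.615

Normal-equation sums: Σd^2·d^2 = 6514, Σd^2·d = 846, Σd^2 = 118, Σd·d = 118, Σd = 12, Σ1 = 4.
Moment sums: Σd^2·f = 5975, Σd·f = 781, Σf = 107.
Normal equations: [[6514, 846, 118]; [846, 118, 12]; [118, 12, 4]]·[a, b, c]ᵀ = [5975, 781, 107]ᵀ.
Row-reducing yields a = 13/18, b = 157/123, c = 596/369.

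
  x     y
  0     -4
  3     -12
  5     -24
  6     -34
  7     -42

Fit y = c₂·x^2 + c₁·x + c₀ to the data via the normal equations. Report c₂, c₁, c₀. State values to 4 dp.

Entries of AᵀA: Σx^2·x^2 = 4403, Σx^2·x = 711, Σx^2 = 119, Σx·x = 119, Σx = 21, Σ1 = 5.
Right-hand side: Σx^2·y = -3990, Σx·y = -654, Σy = -116.
So AᵀA·[c₂, c₁, c₀]ᵀ = Aᵀy: [[4403, 711, 119]; [711, 119, 21]; [119, 21, 5]]·[c₂, c₁, c₀]ᵀ = [-3990, -654, -116]ᵀ.
Solving the 3×3 system (Gaussian elimination) gives c₂ = -23/33, c₁ = -7/11, c₀ = -130/33.

c₂ = -0.6970, c₁ = -0.6364, c₀ = -3.9394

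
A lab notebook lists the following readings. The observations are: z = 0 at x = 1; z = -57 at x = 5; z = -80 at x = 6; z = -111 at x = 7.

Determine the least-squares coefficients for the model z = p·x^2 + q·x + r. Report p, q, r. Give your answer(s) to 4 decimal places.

Forming AᵀA = [[4323, 685, 111]; [685, 111, 19]; [111, 19, 4]] and Aᵀz = [-9744, -1542, -248]ᵀ gives AᵀA·[p, q, r]ᵀ = Aᵀz.
Inverting the 3×3 Gram matrix, [p, q, r]ᵀ = [-3931/1804, -1761/1804, 2801/902]ᵀ.

p = -2.1790, q = -0.9762, r = 3.1053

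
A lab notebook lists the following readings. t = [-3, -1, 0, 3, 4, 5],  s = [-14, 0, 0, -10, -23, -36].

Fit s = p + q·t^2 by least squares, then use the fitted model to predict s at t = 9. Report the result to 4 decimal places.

Sums needed: Σ1 = 6, Σt^2 = 60, Σt^2·t^2 = 1044.
And Σs = -83, Σt^2·s = -1484.
Determinant 6·1044 − 60² = 2664.
p = ((-83)·1044 − 60·(-1484))/2664 = 199/222; q = (6·(-1484) − 60·(-83))/2664 = -109/74.
At t = 9: ŝ = (199/222)·(1) + (-109/74)·(81) = -13144/111.

ŝ = -118.4144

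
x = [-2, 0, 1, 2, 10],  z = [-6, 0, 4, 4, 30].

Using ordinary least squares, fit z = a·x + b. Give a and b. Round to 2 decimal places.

a = 2.99, b = -0.18

Forming AᵀA = [[109, 11]; [11, 5]] and Aᵀz = [324, 32]ᵀ gives AᵀA·[a, b]ᵀ = Aᵀz.
Eliminating b: 5·(row 1) − 11·(row 2) gives 424·a = 5·324 − 11·32 = 1268, so a = 317/106.
Then b = (32 − 11·(317/106))/5 = -19/106.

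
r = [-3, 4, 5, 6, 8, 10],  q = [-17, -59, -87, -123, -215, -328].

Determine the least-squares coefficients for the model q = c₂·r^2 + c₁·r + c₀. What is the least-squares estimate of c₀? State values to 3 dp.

The normal equations are: 16354·c₂ + 1890·c₁ + 250·c₀ = -54260;  1890·c₂ + 250·c₁ + 30·c₀ = -6358;  250·c₂ + 30·c₁ + 6·c₀ = -829.
Solving the 3×3 system (Gaussian elimination) gives c₂ = -83327/27620, c₁ = -389689/138100, c₀ = 11371/6905.

c₀ = 1.647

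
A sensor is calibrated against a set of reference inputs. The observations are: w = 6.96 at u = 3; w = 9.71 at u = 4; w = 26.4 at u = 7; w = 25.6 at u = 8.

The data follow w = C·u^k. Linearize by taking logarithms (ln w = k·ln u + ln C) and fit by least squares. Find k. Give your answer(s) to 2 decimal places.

Linearized form: ln w = k·ln u + ln C. From the 4 transformed points,
Σln u = 6.5103, Σ(ln u)² = 11.2394, Σln w = 10.7293, Σln u·ln w = 18.3952.
Normal system: [[11.2394, 6.5103]; [6.5103, 4]]·[k, ln C]ᵀ = [18.3952, 10.7293]ᵀ.
Slope k = (n·Σln u·ln w − Σln u·Σln w)/(n·Σ(ln u)² − (Σln u)²) = (4·18.3952 − 6.5103·10.7293)/2.5742 = 1.44918; ln C = (Σln w − k·Σln u)/n = 0.32368.

k = 1.45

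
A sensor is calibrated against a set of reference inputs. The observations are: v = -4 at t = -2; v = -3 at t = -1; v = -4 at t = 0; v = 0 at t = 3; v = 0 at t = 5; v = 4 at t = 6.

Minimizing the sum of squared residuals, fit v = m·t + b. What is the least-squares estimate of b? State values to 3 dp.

b = -2.766

Setting ∂/∂m … = 0 gives: 75·m + 11·b = 35;  11·m + 6·b = -7.
Eliminating b: 6·(row 1) − 11·(row 2) gives 329·m = 6·35 − 11·(-7) = 287, so m = 41/47.
Then b = ((-7) − 11·(41/47))/6 = -130/47.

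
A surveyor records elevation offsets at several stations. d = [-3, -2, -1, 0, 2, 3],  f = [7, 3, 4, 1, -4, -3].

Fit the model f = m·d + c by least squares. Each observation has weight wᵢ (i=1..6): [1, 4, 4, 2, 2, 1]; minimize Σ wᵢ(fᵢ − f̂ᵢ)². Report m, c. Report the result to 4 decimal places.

Entries of MᵀWM: Σwᵢ·d·d = 46, Σwᵢ·d = -8, Σwᵢ·1 = 14.
For MᵀWf: Σwᵢ·d·f = -86, Σwᵢ·f = 26.
MᵀWM·[m, c]ᵀ = MᵀWf becomes [[46, -8]; [-8, 14]]·[m, c]ᵀ = [-86, 26]ᵀ.
Determinant 46·14 − (-8)² = 580.
m = ((-86)·14 − (-8)·26)/580 = -249/145; c = (46·26 − (-8)·(-86))/580 = 127/145.

m = -1.7172, c = 0.8759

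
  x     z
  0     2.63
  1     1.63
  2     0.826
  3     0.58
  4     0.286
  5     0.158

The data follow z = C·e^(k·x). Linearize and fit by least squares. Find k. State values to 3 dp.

With ln zᵢ as the transformed response and xᵢ as the regressor:
Sums: Σx = 15.0000, Σ(x)² = 55.0000, Σln z = -2.3772, Σx·ln z = -15.7608.
Normal system: [[55.0000, 15.0000]; [15.0000, 6]]·[k, ln C]ᵀ = [-15.7608, -2.3772]ᵀ.
Slope k = (n·Σx·ln z − Σx·Σln z)/(n·Σ(x)² − (Σx)²) = (6·-15.7608 − 15.0000·-2.3772)/105.0000 = -0.56101; ln C = (Σln z − k·Σx)/n = 1.00631.

k = -0.561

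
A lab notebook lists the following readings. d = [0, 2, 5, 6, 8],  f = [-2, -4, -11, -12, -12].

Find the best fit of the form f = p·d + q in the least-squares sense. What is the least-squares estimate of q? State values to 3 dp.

Sums needed: Σd·d = 129, Σd = 21, Σ1 = 5.
For Xᵀf: Σd·f = -231, Σf = -41.
XᵀX·[p, q]ᵀ = Xᵀf becomes [[129, 21]; [21, 5]]·[p, q]ᵀ = [-231, -41]ᵀ.
Eliminating q: 5·(row 1) − 21·(row 2) gives 204·p = 5·(-231) − 21·(-41) = -294, so p = -49/34.
Then q = ((-41) − 21·(-49/34))/5 = -73/34.

q = -2.147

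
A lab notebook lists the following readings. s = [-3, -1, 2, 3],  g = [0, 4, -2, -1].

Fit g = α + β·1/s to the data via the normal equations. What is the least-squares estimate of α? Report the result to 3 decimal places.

With design matrix X, XᵀX = [[4, -1/2]; [-1/2, 53/36]] and Xᵀg = [1, -16/3]ᵀ.
det = 4·(53/36) − (-1/2)² = 203/36.
α = (1·(53/36) − (-1/2)·(-16/3))/(203/36) = -43/203; β = (4·(-16/3) − (-1/2)·1)/(203/36) = -750/203.

α = -0.212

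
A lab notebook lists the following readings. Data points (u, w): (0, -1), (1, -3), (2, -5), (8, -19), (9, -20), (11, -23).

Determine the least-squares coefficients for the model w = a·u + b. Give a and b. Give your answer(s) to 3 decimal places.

The normal system AᵀA·[a, b]ᵀ = Aᵀw is [[271, 31]; [31, 6]]·[a, b]ᵀ = [-598, -71]ᵀ.
Δ = 271·6 − 31² = 665.
a = ((-598)·6 − 31·(-71))/665 = -73/35; b = (271·(-71) − 31·(-598))/665 = -37/35.

a = -2.086, b = -1.057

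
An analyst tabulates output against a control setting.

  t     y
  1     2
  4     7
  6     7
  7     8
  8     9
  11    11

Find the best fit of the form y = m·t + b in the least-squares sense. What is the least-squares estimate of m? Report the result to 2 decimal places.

m = 0.84

Compute the Gram sums: Σt·t = 287, Σt = 37, Σ1 = 6.
For Aᵀy: Σt·y = 321, Σy = 44.
So AᵀA·[m, b]ᵀ = Aᵀy: [[287, 37]; [37, 6]]·[m, b]ᵀ = [321, 44]ᵀ.
Eliminating b: 6·(row 1) − 37·(row 2) gives 353·m = 6·321 − 37·44 = 298, so m = 298/353.
Then b = (44 − 37·(298/353))/6 = 751/353.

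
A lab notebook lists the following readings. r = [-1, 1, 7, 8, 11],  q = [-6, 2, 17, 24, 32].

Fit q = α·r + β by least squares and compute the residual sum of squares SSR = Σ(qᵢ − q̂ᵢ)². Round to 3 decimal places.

XᵀX·[α, β]ᵀ = Xᵀq reads: 236·α + 26·β = 671;  26·α + 5·β = 69.
Eliminating β: 5·(row 1) − 26·(row 2) gives 504·α = 5·671 − 26·69 = 1561, so α = 223/72.
Then β = (69 − 26·(223/72))/5 = -83/36.
Residuals: -43/72, 29/24, -19/8, 55/36, 17/72; SSR = 709/72.

SSR = 9.847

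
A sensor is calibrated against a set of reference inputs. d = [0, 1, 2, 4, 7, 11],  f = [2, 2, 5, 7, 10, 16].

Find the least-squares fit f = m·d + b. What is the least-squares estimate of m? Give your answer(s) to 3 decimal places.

m = 1.278

Setting ∂/∂m … = 0 gives: 191·m + 25·b = 286;  25·m + 6·b = 42.
Eliminating b: 6·(row 1) − 25·(row 2) gives 521·m = 6·286 − 25·42 = 666, so m = 666/521.
Then b = (42 − 25·(666/521))/6 = 872/521.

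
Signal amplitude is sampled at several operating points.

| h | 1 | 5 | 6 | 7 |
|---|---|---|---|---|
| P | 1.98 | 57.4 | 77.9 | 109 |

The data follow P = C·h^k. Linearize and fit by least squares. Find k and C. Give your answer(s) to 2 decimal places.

k = 2.06, C = 1.99

Taking logs, ln P = k·ln h + ln C, so regress ln P on ln h.
Sums: Σln h = 5.3471, Σ(ln h)² = 9.5873, Σln P = 13.7799, Σln h·ln P = 23.4511.
Normal system: [[9.5873, 5.3471]; [5.3471, 4]]·[k, ln C]ᵀ = [23.4511, 13.7799]ᵀ.
Slope k = (n·Σln h·ln P − Σln h·Σln P)/(n·Σ(ln h)² − (Σln h)²) = (4·23.4511 − 5.3471·13.7799)/9.7575 = 2.06219; ln C = (Σln P − k·Σln h)/n = 0.68829, so C = exp(0.68829) = 1.99031.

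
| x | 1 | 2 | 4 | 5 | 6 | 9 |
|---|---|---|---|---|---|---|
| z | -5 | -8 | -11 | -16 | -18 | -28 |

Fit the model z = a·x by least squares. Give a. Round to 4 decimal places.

a = -3.0982

From the data, Σx·x = 163.
Right-hand side: Σx·z = -505.
MᵀM·[a]ᵀ = Mᵀz becomes [[163]]·[a]ᵀ = [-505]ᵀ.
Hence a = -505 / 163 ≈ -3.09816.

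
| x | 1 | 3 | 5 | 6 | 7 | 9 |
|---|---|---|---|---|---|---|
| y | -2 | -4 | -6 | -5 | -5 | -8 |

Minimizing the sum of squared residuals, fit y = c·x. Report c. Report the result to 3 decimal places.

c = -0.900

Normal-equation sums: Σx·x = 201.
And Σx·y = -181.
AᵀA·[c]ᵀ = Aᵀy becomes [[201]]·[c]ᵀ = [-181]ᵀ.
Hence c = -181 / 201 ≈ -0.900498.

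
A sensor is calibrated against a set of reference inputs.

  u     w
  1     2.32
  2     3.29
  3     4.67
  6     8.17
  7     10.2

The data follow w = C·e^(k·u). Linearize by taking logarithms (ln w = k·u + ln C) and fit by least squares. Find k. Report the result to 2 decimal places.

Linearized form: ln w = k·u + ln C. From the 5 transformed points,
Σu = 19.0000, Σ(u)² = 99.0000, Σln w = 7.9965, Σu·ln w = 36.7063.
Normal system: [[99.0000, 19.0000]; [19.0000, 5]]·[k, ln C]ᵀ = [36.7063, 7.9965]ᵀ.
Slope k = (n·Σu·ln w − Σu·Σln w)/(n·Σ(u)² − (Σu)²) = (5·36.7063 − 19.0000·7.9965)/134.0000 = 0.23581; ln C = (Σln w − k·Σu)/n = 0.70321.

k = 0.24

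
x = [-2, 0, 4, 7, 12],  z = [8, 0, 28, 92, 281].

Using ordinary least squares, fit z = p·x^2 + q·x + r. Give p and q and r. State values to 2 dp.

The normal system AᵀA·[p, q, r]ᵀ = Aᵀz is [[23409, 2127, 213]; [2127, 213, 21]; [213, 21, 5]]·[p, q, r]ᵀ = [45452, 4112, 409]ᵀ.
Inverting the 3×3 Gram matrix, [p, q, r]ᵀ = [35087/17322, -184259/225186, -39513/37531]ᵀ.

p = 2.03, q = -0.82, r = -1.05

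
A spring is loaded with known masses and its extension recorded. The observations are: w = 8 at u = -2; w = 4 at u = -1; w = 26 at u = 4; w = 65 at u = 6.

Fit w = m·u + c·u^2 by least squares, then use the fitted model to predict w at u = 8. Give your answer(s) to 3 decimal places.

ŵ = 116.355

Sums needed: Σu·u = 57, Σu·u^2 = 271, Σu^2·u^2 = 1569.
Right-hand side: Σu·w = 474, Σu^2·w = 2792.
So XᵀX·[m, c]ᵀ = Xᵀw: [[57, 271]; [271, 1569]]·[m, c]ᵀ = [474, 2792]ᵀ.
Δ = 57·1569 − 271² = 15992.
m = (474·1569 − 271·2792)/15992 = -6463/7996; c = (57·2792 − 271·474)/15992 = 15345/7996.
At u = 8: ŵ = (-6463/7996)·(8) + (15345/7996)·(64) = 232594/1999.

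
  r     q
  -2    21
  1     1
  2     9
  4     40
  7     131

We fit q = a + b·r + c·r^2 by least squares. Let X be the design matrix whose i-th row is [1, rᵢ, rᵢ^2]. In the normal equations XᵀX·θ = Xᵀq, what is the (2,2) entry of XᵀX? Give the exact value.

Row 2 ↔ basis r, column 2 ↔ basis r, so (XᵀX)_{2,2} = Σᵢ (r)·(r) = (-2)·(-2) + (1)·(1) + (2)·(2) + (4)·(4) + (7)·(7) = 74.

74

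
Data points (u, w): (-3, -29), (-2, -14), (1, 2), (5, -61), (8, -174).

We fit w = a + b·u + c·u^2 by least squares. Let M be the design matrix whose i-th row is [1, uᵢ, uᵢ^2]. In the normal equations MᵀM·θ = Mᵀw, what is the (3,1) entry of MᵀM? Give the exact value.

103

Row 3 ↔ basis u^2, column 1 ↔ basis 1, so (MᵀM)_{3,1} = Σᵢ u^2 = (9)·(1) + (4)·(1) + (1)·(1) + (25)·(1) + (64)·(1) = 103.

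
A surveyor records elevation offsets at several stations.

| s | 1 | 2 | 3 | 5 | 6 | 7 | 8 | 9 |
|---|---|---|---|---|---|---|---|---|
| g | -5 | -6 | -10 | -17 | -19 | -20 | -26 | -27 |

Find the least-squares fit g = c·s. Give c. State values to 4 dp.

Normal-equation sums: Σs·s = 269.
And Σs·g = -837.
Normal equations: [[269]]·[c]ᵀ = [-837]ᵀ.
Hence c = -837 / 269 ≈ -3.11152.

c = -3.1115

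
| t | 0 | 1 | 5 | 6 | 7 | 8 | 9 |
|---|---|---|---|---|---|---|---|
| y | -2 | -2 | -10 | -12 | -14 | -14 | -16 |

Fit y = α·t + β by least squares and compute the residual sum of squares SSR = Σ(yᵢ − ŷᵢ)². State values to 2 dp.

SSR = 3.49

Sums needed: Σt·t = 256, Σt = 36, Σ1 = 7.
Moment sums: Σt·y = -478, Σy = -70.
Normal equations: [[256, 36]; [36, 7]]·[α, β]ᵀ = [-478, -70]ᵀ.
Eliminating β: 7·(row 1) − 36·(row 2) gives 496·α = 7·(-478) − 36·(-70) = -826, so α = -413/248.
Then β = ((-70) − 36·(-413/248))/7 = -89/62.
Residuals: -35/62, 273/248, -59/248, -71/124, -225/248, 47/62, 105/248; SSR = 433/124.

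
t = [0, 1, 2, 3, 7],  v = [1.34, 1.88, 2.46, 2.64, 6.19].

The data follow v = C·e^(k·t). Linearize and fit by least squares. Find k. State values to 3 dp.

k = 0.209

With ln vᵢ as the transformed response and tᵢ as the regressor:
Σt = 13.0000, Σ(t)² = 63.0000, Σln v = 4.6178, Σt·ln v = 18.1045.
Equations: 63.0000·k + 13.0000·ln C = 18.1045;  13.0000·k + 5·ln C = 4.6178.
Slope k = (n·Σt·ln v − Σt·Σln v)/(n·Σ(t)² − (Σt)²) = (5·18.1045 − 13.0000·4.6178)/146.0000 = 0.20884; ln C = (Σln v − k·Σt)/n = 0.38058.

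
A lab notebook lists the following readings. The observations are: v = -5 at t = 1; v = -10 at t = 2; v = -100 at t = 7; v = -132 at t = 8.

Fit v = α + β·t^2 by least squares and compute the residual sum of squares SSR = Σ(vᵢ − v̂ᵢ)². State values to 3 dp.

SSR = 2.209

Normal-equation sums: Σ1 = 4, Σt^2 = 118, Σt^2·t^2 = 6514.
For Aᵀv: Σv = -247, Σt^2·v = -13393.
AᵀA·[α, β]ᵀ = Aᵀv becomes [[4, 118]; [118, 6514]]·[α, β]ᵀ = [-247, -13393]ᵀ.
det = 4·6514 − 118² = 12132.
α = ((-247)·6514 − 118·(-13393))/12132 = -794/337; β = (4·(-13393) − 118·(-247))/12132 = -1357/674.
Residuals: -425/674, 138/337, 681/674, -266/337; SSR = 1489/674.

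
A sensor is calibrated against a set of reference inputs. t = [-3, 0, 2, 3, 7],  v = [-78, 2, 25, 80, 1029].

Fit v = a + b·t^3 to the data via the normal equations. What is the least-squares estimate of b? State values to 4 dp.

b = 2.9952

Forming XᵀX = [[5, 351]; [351, 119171]] and Xᵀv = [1058, 357413]ᵀ gives XᵀX·[a, b]ᵀ = Xᵀv.
Eliminating b: 119171·(row 1) − 351·(row 2) gives 472654·a = 119171·1058 − 351·357413 = 630955, so a = 48535/36358.
Then b = (357413 − 351·(48535/36358))/119171 = 1415707/472654.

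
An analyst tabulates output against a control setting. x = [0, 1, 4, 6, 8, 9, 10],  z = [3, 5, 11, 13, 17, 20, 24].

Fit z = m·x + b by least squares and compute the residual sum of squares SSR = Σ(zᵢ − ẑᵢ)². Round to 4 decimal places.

SSR = 7.4097

Normal-equation sums: Σx·x = 298, Σx = 38, Σ1 = 7.
Moment sums: Σx·z = 683, Σz = 93.
MᵀM·[m, b]ᵀ = Mᵀz becomes [[298, 38]; [38, 7]]·[m, b]ᵀ = [683, 93]ᵀ.
det = 298·7 − 38² = 642.
m = (683·7 − 38·93)/642 = 1247/642; b = (298·93 − 38·683)/642 = 880/321.
Residuals: 83/321, 203/642, 157/321, -448/321, -137/107, -143/642, 589/321; SSR = 4757/642.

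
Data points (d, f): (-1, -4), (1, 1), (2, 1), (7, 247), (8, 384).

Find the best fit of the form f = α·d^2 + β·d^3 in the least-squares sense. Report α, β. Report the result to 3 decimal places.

With design matrix X, XᵀX = [[6515, 49607]; [49607, 379859]] and Xᵀf = [36680, 281342]ᵀ.
det = 6515·379859 − 49607² = 13926936.
α = (36680·379859 − 49607·281342)/13926936 = -3884079/2321156; β = (6515·281342 − 49607·36680)/13926936 = 2226395/2321156.

α = -1.673, β = 0.959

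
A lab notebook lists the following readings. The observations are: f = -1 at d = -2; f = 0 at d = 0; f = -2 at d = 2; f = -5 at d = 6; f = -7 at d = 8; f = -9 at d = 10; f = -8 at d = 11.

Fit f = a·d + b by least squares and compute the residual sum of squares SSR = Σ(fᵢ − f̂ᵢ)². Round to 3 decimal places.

SSR = 4.753

The normal equations are: 329·a + 35·b = -266;  35·a + 7·b = -32.
Δ = 329·7 − 35² = 1078.
a = ((-266)·7 − 35·(-32))/1078 = -53/77; b = (329·(-32) − 35·(-266))/1078 = -87/77.
Residuals: -96/77, 87/77, 39/77, 20/77, -4/11, -76/77, 54/77; SSR = 366/77.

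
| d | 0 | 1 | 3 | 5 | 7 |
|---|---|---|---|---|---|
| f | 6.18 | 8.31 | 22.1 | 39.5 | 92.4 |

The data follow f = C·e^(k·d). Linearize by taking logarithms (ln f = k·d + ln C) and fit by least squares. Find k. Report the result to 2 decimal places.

Taking logs, ln f = k·d + ln C, so regress ln f on d.
Sums: Σd = 16.0000, Σ(d)² = 84.0000, Σln f = 15.2368, Σd·ln f = 61.4686.
Normal system: [[84.0000, 16.0000]; [16.0000, 5]]·[k, ln C]ᵀ = [61.4686, 15.2368]ᵀ.
Solving (det = 164.0000): k = 0.38753, ln C = 1.80727.

k = 0.39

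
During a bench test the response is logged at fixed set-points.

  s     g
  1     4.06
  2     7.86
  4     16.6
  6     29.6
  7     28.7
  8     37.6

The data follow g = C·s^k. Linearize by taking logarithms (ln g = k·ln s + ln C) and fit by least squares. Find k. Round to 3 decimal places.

Let Y = ln g. Fitting Y = k·ln s + ln C by least squares:
Σln s = 7.8966, Σ(ln s)² = 13.7233, Σln g = 16.6440, Σln s·ln g = 25.4682.
Normal system: [[13.7233, 7.8966]; [7.8966, 6]]·[k, ln C]ᵀ = [25.4682, 16.6440]ᵀ.
Δ = 13.7233·6 − (7.8966)² = 19.9843; k = (25.4682·6 − 7.8966·16.6440)/19.9843 = 1.06977, ln C = (13.7233·16.6440 − 7.8966·25.4682)/19.9843 = 1.36609.

k = 1.070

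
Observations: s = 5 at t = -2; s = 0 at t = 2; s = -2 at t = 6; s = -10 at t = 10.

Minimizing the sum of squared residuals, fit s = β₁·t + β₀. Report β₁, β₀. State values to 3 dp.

With design matrix M, MᵀM = [[144, 16]; [16, 4]] and Mᵀs = [-122, -7]ᵀ.
Δ = 144·4 − 16² = 320.
β₁ = ((-122)·4 − 16·(-7))/320 = -47/40; β₀ = (144·(-7) − 16·(-122))/320 = 59/20.

β₁ = -1.175, β₀ = 2.950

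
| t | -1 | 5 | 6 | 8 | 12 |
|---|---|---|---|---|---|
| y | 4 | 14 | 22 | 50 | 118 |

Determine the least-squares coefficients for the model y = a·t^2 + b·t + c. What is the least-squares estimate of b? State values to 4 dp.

The normal system XᵀX·[a, b, c]ᵀ = Xᵀy is [[26754, 2580, 270]; [2580, 270, 30]; [270, 30, 5]]·[a, b, c]ᵀ = [21338, 2014, 208]ᵀ.
Row-reducing yields a = 2903/2901, b = -31373/14505, c = 2612/4835.

b = -2.1629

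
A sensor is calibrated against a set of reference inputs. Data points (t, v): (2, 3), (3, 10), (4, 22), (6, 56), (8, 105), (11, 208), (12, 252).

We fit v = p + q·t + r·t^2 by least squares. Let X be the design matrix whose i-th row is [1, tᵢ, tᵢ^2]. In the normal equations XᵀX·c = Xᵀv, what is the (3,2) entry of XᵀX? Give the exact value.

3886

Row 3 ↔ basis t^2, column 2 ↔ basis t, so (XᵀX)_{3,2} = Σᵢ (t^2)·(t) = (4)·(2) + (9)·(3) + (16)·(4) + (36)·(6) + (64)·(8) + (121)·(11) + (144)·(12) = 3886.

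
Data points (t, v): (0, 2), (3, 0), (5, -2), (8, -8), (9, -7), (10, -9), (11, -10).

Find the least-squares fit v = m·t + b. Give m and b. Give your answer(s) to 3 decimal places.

m = -1.162, b = 2.781

Sums needed: Σt·t = 400, Σt = 46, Σ1 = 7.
For Aᵀv: Σt·v = -337, Σv = -34.
Normal equations: [[400, 46]; [46, 7]]·[m, b]ᵀ = [-337, -34]ᵀ.
det = 400·7 − 46² = 684.
m = ((-337)·7 − 46·(-34))/684 = -265/228; b = (400·(-34) − 46·(-337))/684 = 317/114.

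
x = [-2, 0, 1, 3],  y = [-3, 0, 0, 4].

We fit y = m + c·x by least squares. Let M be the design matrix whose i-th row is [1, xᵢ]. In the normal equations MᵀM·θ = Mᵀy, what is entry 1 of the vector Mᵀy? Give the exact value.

Entry 1 ↔ basis 1, so (Mᵀy)_{1} = Σᵢ yᵢ = (1)·(-3) + (1)·(0) + (1)·(0) + (1)·(4) = 1.

1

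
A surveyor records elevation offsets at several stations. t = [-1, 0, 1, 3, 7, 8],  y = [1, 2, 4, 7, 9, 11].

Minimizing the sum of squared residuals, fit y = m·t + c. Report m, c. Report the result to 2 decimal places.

Sums needed: Σt·t = 124, Σt = 18, Σ1 = 6.
Moment sums: Σt·y = 175, Σy = 34.
MᵀM·[m, c]ᵀ = Mᵀy becomes [[124, 18]; [18, 6]]·[m, c]ᵀ = [175, 34]ᵀ.
Determinant 124·6 − 18² = 420.
m = (175·6 − 18·34)/420 = 73/70; c = (124·34 − 18·175)/420 = 533/210.

m = 1.04, c = 2.54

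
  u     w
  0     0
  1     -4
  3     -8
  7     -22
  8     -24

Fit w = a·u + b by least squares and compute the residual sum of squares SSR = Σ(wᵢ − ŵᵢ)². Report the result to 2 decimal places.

SSR = 2.77

Normal-equation sums: Σu·u = 123, Σu = 19, Σ1 = 5.
For Aᵀw: Σu·w = -374, Σw = -58.
Determinant 123·5 − 19² = 254.
a = ((-374)·5 − 19·(-58))/254 = -384/127; b = (123·(-58) − 19·(-374))/254 = -14/127.
Residuals: 14/127, -110/127, 150/127, -92/127, 38/127; SSR = 352/127.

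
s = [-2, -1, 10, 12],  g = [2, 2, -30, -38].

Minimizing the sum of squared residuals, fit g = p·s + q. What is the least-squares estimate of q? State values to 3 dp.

q = -2.296

The normal equations are: 249·p + 19·q = -762;  19·p + 4·q = -64.
(Σs·s = 249, Σs = 19, Σ1 = 4, Σs·g = -762, Σg = -64.)
Eliminating q: 4·(row 1) − 19·(row 2) gives 635·p = 4·(-762) − 19·(-64) = -1832, so p = -1832/635.
Then q = ((-64) − 19·(-1832/635))/4 = -1458/635.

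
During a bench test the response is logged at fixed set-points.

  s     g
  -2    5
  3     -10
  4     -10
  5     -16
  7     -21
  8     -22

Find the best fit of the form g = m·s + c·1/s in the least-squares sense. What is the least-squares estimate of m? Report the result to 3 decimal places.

Compute the Gram sums: Σs·s = 167, Σs·1/s = 6, Σ1/s·1/s = 352549/705600.
Right-hand side: Σs·g = -483, Σ1/s·g = -1037/60.
So AᵀA·[m, c]ᵀ = Aᵀg: [[167, 6]; [6, 352549/705600]]·[m, c]ᵀ = [-483, -1037/60]ᵀ.
Eliminating c: (352549/705600)·(row 1) − 6·(row 2) gives (33474083/705600)·m = (352549/705600)·(-483) − 6·(-1037/60) = -4624307/33600, so m = -97110447/33474083.
Then c = ((-1037/60) − 6·(-97110447/33474083))/(352549/705600) = 8243760/33474083.

m = -2.901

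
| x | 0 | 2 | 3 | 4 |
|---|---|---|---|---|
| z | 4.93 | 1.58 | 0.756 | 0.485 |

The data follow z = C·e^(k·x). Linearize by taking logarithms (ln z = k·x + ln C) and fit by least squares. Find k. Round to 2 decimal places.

k = -0.59

Linearized form: ln z = k·x + ln C. From the 4 transformed points,
AᵀA = [[29.0000, 9.0000]; [9.0000, 4]], rhs = [-2.8187, 1.0494]ᵀ  (here Σx = 9.0000, Σ(x)² = 29.0000, Σln z = 1.0494, Σx·ln z = -2.8187).
Δ = 29.0000·4 − (9.0000)² = 35.0000; k = (-2.8187·4 − 9.0000·1.0494)/35.0000 = -0.59200, ln C = (29.0000·1.0494 − 9.0000·-2.8187)/35.0000 = 1.59435.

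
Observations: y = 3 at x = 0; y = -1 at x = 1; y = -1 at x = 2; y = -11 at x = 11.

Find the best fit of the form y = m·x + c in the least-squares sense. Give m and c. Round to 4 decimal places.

MᵀM·[m, c]ᵀ = Mᵀy reads: 126·m + 14·c = -124;  14·m + 4·c = -10.
Δ = 126·4 − 14² = 308.
m = ((-124)·4 − 14·(-10))/308 = -89/77; c = (126·(-10) − 14·(-124))/308 = 17/11.

m = -1.1558, c = 1.5455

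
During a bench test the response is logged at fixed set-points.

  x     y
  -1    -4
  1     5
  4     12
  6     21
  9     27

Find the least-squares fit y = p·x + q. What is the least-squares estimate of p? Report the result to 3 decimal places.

The normal equations are: 135·p + 19·q = 426;  19·p + 5·q = 61.
Δ = 135·5 − 19² = 314.
p = (426·5 − 19·61)/314 = 971/314; q = (135·61 − 19·426)/314 = 141/314.

p = 3.092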